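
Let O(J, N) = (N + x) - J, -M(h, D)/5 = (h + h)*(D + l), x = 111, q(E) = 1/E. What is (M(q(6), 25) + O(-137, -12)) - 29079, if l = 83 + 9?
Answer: -29038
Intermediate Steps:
l = 92
M(h, D) = -10*h*(92 + D) (M(h, D) = -5*(h + h)*(D + 92) = -5*2*h*(92 + D) = -10*h*(92 + D))
O(J, N) = 111 + N - J (O(J, N) = (N + 111) - J = (111 + N) - J = 111 + N - J)
(M(q(6), 25) + O(-137, -12)) - 29079 = (-10*(92 + 25)/6 + (111 - 12 - 1*(-137))) - 29079 = (-10*⅙*117 + (111 - 12 + 137)) - 29079 = (-195 + 236) - 29079 = 41 - 29079 = -29038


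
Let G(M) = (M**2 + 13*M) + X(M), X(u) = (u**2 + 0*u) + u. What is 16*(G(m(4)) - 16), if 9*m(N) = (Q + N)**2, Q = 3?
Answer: 154880/81 ≈ 1912.1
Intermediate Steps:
X(u) = u + u**2 (X(u) = (u**2 + 0) + u = u**2 + u = u + u**2)
m(N) = (3 + N)**2/9
G(M) = M**2 + 13*M + M*(1 + M) (G(M) = (M**2 + 13*M) + M*(1 + M) = M**2 + 13*M + M*(1 + M))
16*(G(m(4)) - 16) = 16*(2*((3 + 4)**2/9)*(7 + (3 + 4)**2/9) - 16) = 16*(2*((1/9)*7**2)*(7 + (1/9)*7**2) - 16) = 16*(2*((1/9)*49)*(7 + (1/9)*49) - 16) = 16*(2*(49/9)*(7 + 49/9) - 16) = 16*(2*(49/9)*(112/9) - 16) = 16*(10976/81 - 16) = 16*(9680/81) = 154880/81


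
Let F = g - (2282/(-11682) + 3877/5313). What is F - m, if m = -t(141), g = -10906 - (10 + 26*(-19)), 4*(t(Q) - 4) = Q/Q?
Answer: -39189460183/3761604 ≈ -10418.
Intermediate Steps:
t(Q) = 17/4 (t(Q) = 4 + (Q/Q)/4 = 4 + (¼)*1 = 4 + ¼ = 17/4)
g = -10422 (g = -10906 - (10 - 494) = -10906 - 1*(-484) = -10906 + 484 = -10422)
m = -17/4 (m = -1*17/4 = -17/4 ≈ -4.2500)
F = -9801361750/940401 (F = -10422 - (2282/(-11682) + 3877/5313) = -10422 - (2282*(-1/11682) + 3877*(1/5313)) = -10422 - (-1141/5841 + 3877/5313) = -10422 - 1*502528/940401 = -10422 - 502528/940401 = -9801361750/940401 ≈ -10423.)
F - m = -9801361750/940401 - 1*(-17/4) = -9801361750/940401 + 17/4 = -39189460183/3761604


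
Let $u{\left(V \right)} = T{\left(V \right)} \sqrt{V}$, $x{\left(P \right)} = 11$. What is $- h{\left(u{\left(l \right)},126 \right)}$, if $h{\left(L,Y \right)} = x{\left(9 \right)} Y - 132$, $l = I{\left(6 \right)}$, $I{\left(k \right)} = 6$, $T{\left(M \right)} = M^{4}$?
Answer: $-1254$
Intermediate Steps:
$l = 6$
$u{\left(V \right)} = V^{\frac{9}{2}}$ ($u{\left(V \right)} = V^{4} \sqrt{V} = V^{\frac{9}{2}}$)
$h{\left(L,Y \right)} = -132 + 11 Y$ ($h{\left(L,Y \right)} = 11 Y - 132 = -132 + 11 Y$)
$- h{\left(u{\left(l \right)},126 \right)} = - (-132 + 11 \cdot 126) = - (-132 + 1386) = \left(-1\right) 1254 = -1254$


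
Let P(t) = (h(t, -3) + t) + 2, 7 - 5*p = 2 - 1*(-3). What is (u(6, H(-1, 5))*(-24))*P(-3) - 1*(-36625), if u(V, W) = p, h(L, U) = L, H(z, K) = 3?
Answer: 183317/5 ≈ 36663.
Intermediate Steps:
p = ⅖ (p = 7/5 - (2 - 1*(-3))/5 = 7/5 - (2 + 3)/5 = 7/5 - ⅕*5 = 7/5 - 1 = ⅖ ≈ 0.40000)
P(t) = 2 + 2*t (P(t) = (t + t) + 2 = 2*t + 2 = 2 + 2*t)
u(V, W) = ⅖
(u(6, H(-1, 5))*(-24))*P(-3) - 1*(-36625) = ((⅖)*(-24))*(2 + 2*(-3)) - 1*(-36625) = -48*(2 - 6)/5 + 36625 = -48/5*(-4) + 36625 = 192/5 + 36625 = 183317/5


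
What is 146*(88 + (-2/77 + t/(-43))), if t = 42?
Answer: 42055008/3311 ≈ 12702.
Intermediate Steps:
146*(88 + (-2/77 + t/(-43))) = 146*(88 + (-2/77 + 42/(-43))) = 146*(88 + (-2*1/77 + 42*(-1/43))) = 146*(88 + (-2/77 - 42/43)) = 146*(88 - 3320/3311) = 146*(288048/3311) = 42055008/3311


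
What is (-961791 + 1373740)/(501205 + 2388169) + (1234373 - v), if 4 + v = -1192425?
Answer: 7011939013897/2889374 ≈ 2.4268e+6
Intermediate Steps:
v = -1192429 (v = -4 - 1192425 = -1192429)
(-961791 + 1373740)/(501205 + 2388169) + (1234373 - v) = (-961791 + 1373740)/(501205 + 2388169) + (1234373 - 1*(-1192429)) = 411949/2889374 + (1234373 + 1192429) = 411949*(1/2889374) + 2426802 = 411949/2889374 + 2426802 = 7011939013897/2889374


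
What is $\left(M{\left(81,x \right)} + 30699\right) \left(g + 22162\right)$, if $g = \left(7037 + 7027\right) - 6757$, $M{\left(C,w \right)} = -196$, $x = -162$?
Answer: $898892907$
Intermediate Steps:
$g = 7307$ ($g = 14064 - 6757 = 7307$)
$\left(M{\left(81,x \right)} + 30699\right) \left(g + 22162\right) = \left(-196 + 30699\right) \left(7307 + 22162\right) = 30503 \cdot 29469 = 898892907$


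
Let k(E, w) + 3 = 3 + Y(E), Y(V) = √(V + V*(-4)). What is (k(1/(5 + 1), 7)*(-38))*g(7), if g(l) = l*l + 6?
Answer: -1045*I*√2 ≈ -1477.9*I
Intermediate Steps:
g(l) = 6 + l² (g(l) = l² + 6 = 6 + l²)
Y(V) = √3*√(-V) (Y(V) = √(V - 4*V) = √(-3*V) = √3*√(-V))
k(E, w) = √3*√(-E) (k(E, w) = -3 + (3 + √3*√(-E)) = √3*√(-E))
(k(1/(5 + 1), 7)*(-38))*g(7) = ((√3*√(-1/(5 + 1)))*(-38))*(6 + 7²) = ((√3*√(-1/6))*(-38))*(6 + 49) = ((√3*√(-1*⅙))*(-38))*55 = ((√3*√(-⅙))*(-38))*55 = ((√3*(I*√6/6))*(-38))*55 = ((I*√2/2)*(-38))*55 = -19*I*√2*55 = -1045*I*√2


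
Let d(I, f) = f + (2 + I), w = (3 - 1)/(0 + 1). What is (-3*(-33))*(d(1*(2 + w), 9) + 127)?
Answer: 14058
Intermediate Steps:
w = 2 (w = 2/1 = 2*1 = 2)
d(I, f) = 2 + I + f
(-3*(-33))*(d(1*(2 + w), 9) + 127) = (-3*(-33))*((2 + 1*(2 + 2) + 9) + 127) = 99*((2 + 1*4 + 9) + 127) = 99*((2 + 4 + 9) + 127) = 99*(15 + 127) = 99*142 = 14058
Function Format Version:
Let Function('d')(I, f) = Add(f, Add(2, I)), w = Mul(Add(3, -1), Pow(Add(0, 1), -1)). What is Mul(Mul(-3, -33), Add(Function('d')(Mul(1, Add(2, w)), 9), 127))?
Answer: 14058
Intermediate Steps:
w = 2 (w = Mul(2, Pow(1, -1)) = Mul(2, 1) = 2)
Function('d')(I, f) = Add(2, I, f)
Mul(Mul(-3, -33), Add(Function('d')(Mul(1, Add(2, w)), 9), 127)) = Mul(Mul(-3, -33), Add(Add(2, Mul(1, Add(2, 2)), 9), 127)) = Mul(99, Add(Add(2, Mul(1, 4), 9), 127)) = Mul(99, Add(Add(2, 4, 9), 127)) = Mul(99, Add(15, 127)) = Mul(99, 142) = 14058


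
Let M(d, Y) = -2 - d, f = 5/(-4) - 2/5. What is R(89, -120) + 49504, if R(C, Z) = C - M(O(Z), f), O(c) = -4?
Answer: 49591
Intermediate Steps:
f = -33/20 (f = 5*(-¼) - 2*⅕ = -5/4 - ⅖ = -33/20 ≈ -1.6500)
R(C, Z) = -2 + C (R(C, Z) = C - (-2 - 1*(-4)) = C - (-2 + 4) = C - 1*2 = C - 2 = -2 + C)
R(89, -120) + 49504 = (-2 + 89) + 49504 = 87 + 49504 = 49591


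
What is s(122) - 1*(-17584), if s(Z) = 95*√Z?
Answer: 17584 + 95*√122 ≈ 18633.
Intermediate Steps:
s(122) - 1*(-17584) = 95*√122 - 1*(-17584) = 95*√122 + 17584 = 17584 + 95*√122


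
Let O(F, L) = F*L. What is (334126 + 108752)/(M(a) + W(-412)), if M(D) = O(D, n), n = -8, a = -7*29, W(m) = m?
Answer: 73813/202 ≈ 365.41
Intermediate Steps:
a = -203
M(D) = -8*D (M(D) = D*(-8) = -8*D)
(334126 + 108752)/(M(a) + W(-412)) = (334126 + 108752)/(-8*(-203) - 412) = 442878/(1624 - 412) = 442878/1212 = 442878*(1/1212) = 73813/202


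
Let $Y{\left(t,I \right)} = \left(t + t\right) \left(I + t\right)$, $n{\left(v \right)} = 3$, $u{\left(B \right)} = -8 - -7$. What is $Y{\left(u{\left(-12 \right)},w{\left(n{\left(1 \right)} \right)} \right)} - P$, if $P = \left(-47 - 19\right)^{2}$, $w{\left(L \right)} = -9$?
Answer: $-4336$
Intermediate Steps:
$u{\left(B \right)} = -1$ ($u{\left(B \right)} = -8 + 7 = -1$)
$Y{\left(t,I \right)} = 2 t \left(I + t\right)$
$P = 4356$ ($P = \left(-66\right)^{2} = 4356$)
$Y{\left(u{\left(-12 \right)},w{\left(n{\left(1 \right)} \right)} \right)} - P = 2 \left(-1\right) \left(-9 - 1\right) - 4356 = 2 \left(-1\right) \left(-10\right) - 4356 = 20 - 4356 = -4336$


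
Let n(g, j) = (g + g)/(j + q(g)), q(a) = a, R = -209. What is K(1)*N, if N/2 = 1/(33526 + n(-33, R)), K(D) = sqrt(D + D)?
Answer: 22*sqrt(2)/368789 ≈ 8.4365e-5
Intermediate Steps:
n(g, j) = 2*g/(g + j) (n(g, j) = (g + g)/(j + g) = (2*g)/(g + j) = 2*g/(g + j))
K(D) = sqrt(2)*sqrt(D) (K(D) = sqrt(2*D) = sqrt(2)*sqrt(D))
N = 22/368789 (N = 2/(33526 + 2*(-33)/(-33 - 209)) = 2/(33526 + 2*(-33)/(-242)) = 2/(33526 + 2*(-33)*(-1/242)) = 2/(33526 + 3/11) = 2/(368789/11) = 2*(11/368789) = 22/368789 ≈ 5.9655e-5)
K(1)*N = (sqrt(2)*sqrt(1))*(22/368789) = (sqrt(2)*1)*(22/368789) = sqrt(2)*(22/368789) = 22*sqrt(2)/368789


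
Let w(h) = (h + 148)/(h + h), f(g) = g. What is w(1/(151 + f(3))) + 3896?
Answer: 30585/2 ≈ 15293.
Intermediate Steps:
w(h) = (148 + h)/(2*h) (w(h) = (148 + h)/((2*h)) = (148 + h)*(1/(2*h)) = (148 + h)/(2*h))
w(1/(151 + f(3))) + 3896 = (148 + 1/(151 + 3))/(2*(1/(151 + 3))) + 3896 = (148 + 1/154)/(2*(1/154)) + 3896 = (1/2)*154*(22793/154) + 3896 = 22793/2 + 3896 = 30585/2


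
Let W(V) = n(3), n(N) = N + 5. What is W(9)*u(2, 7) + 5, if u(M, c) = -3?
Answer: -19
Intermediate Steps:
n(N) = 5 + N
W(V) = 8 (W(V) = 5 + 3 = 8)
W(9)*u(2, 7) + 5 = 8*(-3) + 5 = -24 + 5 = -19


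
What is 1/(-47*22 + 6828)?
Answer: 1/5794 ≈ 0.00017259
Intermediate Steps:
1/(-47*22 + 6828) = 1/(-1034 + 6828) = 1/5794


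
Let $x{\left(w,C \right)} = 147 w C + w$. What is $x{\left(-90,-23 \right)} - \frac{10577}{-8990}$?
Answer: $\frac{2734768577}{8990} \approx 3.042 \cdot 10^{5}$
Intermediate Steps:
$x{\left(w,C \right)} = w + 147 C w$ ($x{\left(w,C \right)} = 147 C w + w = w + 147 C w$)
$x{\left(-90,-23 \right)} - \frac{10577}{-8990} = - 90 \left(1 + 147 \left(-23\right)\right) - \frac{10577}{-8990} = - 90 \left(1 - 3381\right) - - \frac{10577}{8990} = \left(-90\right) \left(-3380\right) + \frac{10577}{8990} = 304200 + \frac{10577}{8990} = \frac{2734768577}{8990}$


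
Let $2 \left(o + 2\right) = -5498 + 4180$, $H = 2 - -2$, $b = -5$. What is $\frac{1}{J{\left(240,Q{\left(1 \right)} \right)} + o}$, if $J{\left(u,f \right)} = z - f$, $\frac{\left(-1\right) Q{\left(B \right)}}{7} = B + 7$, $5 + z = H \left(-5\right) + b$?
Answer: $- \frac{1}{635} \approx -0.0015748$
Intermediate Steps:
$H = 4$ ($H = 2 + 2 = 4$)
$z = -30$ ($z = -5 + \left(4 \left(-5\right) - 5\right) = -5 - 25 = -30$)
$Q{\left(B \right)} = -49 - 7 B$ ($Q{\left(B \right)} = - 7 \left(B + 7\right) = - 7 \left(7 + B\right) = -49 - 7 B$)
$o = -661$ ($o = -2 + \frac{-5498 + 4180}{2} = -2 + \frac{1}{2} \left(-1318\right) = -2 - 659 = -661$)
$J{\left(u,f \right)} = -30 - f$
$\frac{1}{J{\left(240,Q{\left(1 \right)} \right)} + o} = \frac{1}{\left(-30 - \left(-49 - 7\right)\right) - 661} = \frac{1}{\left(-30 - -56\right) - 661} = \frac{1}{\left(-30 + 56\right) - 661} = \frac{1}{26 - 661} = \frac{1}{-635} = - \frac{1}{635}$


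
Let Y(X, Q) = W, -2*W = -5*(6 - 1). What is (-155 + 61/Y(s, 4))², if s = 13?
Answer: 14085009/625 ≈ 22536.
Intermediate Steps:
W = 25/2 (W = -(-5)*(6 - 1)/2 = -(-5)*5/2 = -½*(-25) = 25/2 ≈ 12.500)
Y(X, Q) = 25/2
(-155 + 61/Y(s, 4))² = (-155 + 61/(25/2))² = (-155 + 61*(2/25))² = (-155 + 122/25)² = (-3753/25)² = 14085009/625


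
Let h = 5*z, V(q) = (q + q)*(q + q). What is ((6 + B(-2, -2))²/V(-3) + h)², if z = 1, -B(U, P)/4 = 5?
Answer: 8836/81 ≈ 109.09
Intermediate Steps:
B(U, P) = -20 (B(U, P) = -4*5 = -20)
V(q) = 4*q² (V(q) = (2*q)*(2*q) = 4*q²)
h = 5 (h = 5*1 = 5)
((6 + B(-2, -2))²/V(-3) + h)² = ((6 - 20)²/((4*(-3)²)) + 5)² = ((-14)²/((4*9)) + 5)² = (196/36 + 5)² = (196*(1/36) + 5)² = (49/9 + 5)² = (94/9)² = 8836/81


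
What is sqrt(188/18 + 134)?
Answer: 10*sqrt(13)/3 ≈ 12.019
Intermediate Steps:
sqrt(188/18 + 134) = sqrt(188*(1/18) + 134) = sqrt(94/9 + 134) = sqrt(1300/9) = 10*sqrt(13)/3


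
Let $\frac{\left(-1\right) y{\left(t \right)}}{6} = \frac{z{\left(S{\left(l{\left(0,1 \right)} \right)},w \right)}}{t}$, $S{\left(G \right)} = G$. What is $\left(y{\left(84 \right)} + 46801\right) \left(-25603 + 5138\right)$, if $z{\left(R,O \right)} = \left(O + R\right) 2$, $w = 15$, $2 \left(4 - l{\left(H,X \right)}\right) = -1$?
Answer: $- \frac{13408156375}{14} \approx -9.5773 \cdot 10^{8}$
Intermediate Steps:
$l{\left(H,X \right)} = \frac{9}{2}$ ($l{\left(H,X \right)} = 4 - - \frac{1}{2} = 4 + \frac{1}{2} = \frac{9}{2}$)
$z{\left(R,O \right)} = 2 O + 2 R$
$y{\left(t \right)} = - \frac{234}{t}$ ($y{\left(t \right)} = - 6 \frac{2 \cdot 15 + 2 \cdot \frac{9}{2}}{t} = - 6 \frac{30 + 9}{t} = - 6 \frac{39}{t} = - \frac{234}{t}$)
$\left(y{\left(84 \right)} + 46801\right) \left(-25603 + 5138\right) = \left(- \frac{234}{84} + 46801\right) \left(-25603 + 5138\right) = \left(\left(-234\right) \frac{1}{84} + 46801\right) \left(-20465\right) = \left(- \frac{39}{14} + 46801\right) \left(-20465\right) = \frac{655175}{14} \left(-20465\right) = - \frac{13408156375}{14}$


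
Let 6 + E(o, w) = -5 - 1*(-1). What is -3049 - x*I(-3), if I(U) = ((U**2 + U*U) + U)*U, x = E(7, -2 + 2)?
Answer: -3499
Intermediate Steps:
E(o, w) = -10 (E(o, w) = -6 + (-5 - 1*(-1)) = -6 + (-5 + 1) = -6 - 4 = -10)
x = -10
I(U) = U*(U + 2*U**2) (I(U) = ((U**2 + U**2) + U)*U = (2*U**2 + U)*U = (U + 2*U**2)*U = U*(U + 2*U**2))
-3049 - x*I(-3) = -3049 - (-10)*(-3)**2*(1 + 2*(-3)) = -3049 - (-10)*9*(1 - 6) = -3049 - (-10)*9*(-5) = -3049 - (-10)*(-45) = -3049 - 1*450 = -3049 - 450 = -3499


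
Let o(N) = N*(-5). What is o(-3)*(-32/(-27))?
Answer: 160/9 ≈ 17.778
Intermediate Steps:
o(N) = -5*N
o(-3)*(-32/(-27)) = (-5*(-3))*(-32/(-27)) = 15*(-32*(-1/27)) = 15*(32/27) = 160/9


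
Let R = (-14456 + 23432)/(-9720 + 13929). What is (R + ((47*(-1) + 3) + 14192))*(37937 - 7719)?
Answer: 599906954648/1403 ≈ 4.2759e+8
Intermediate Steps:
R = 2992/1403 (R = 8976/4209 = 8976*(1/4209) = 2992/1403 ≈ 2.1326)
(R + ((47*(-1) + 3) + 14192))*(37937 - 7719) = (2992/1403 + ((47*(-1) + 3) + 14192))*(37937 - 7719) = (2992/1403 + ((-47 + 3) + 14192))*30218 = (2992/1403 + (-44 + 14192))*30218 = (2992/1403 + 14148)*30218 = (19852636/1403)*30218 = 599906954648/1403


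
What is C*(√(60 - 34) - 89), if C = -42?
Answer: 3738 - 42*√26 ≈ 3523.8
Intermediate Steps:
C*(√(60 - 34) - 89) = -42*(√(60 - 34) - 89) = -42*(√26 - 89) = -42*(-89 + √26) = 3738 - 42*√26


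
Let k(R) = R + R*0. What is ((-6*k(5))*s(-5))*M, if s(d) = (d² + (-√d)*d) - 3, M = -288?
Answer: 190080 + 43200*I*√5 ≈ 1.9008e+5 + 96598.0*I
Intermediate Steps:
s(d) = -3 + d² - d^(3/2) (s(d) = (d² - d^(3/2)) - 3 = -3 + d² - d^(3/2))
k(R) = R (k(R) = R + 0 = R)
((-6*k(5))*s(-5))*M = ((-6*5)*(-3 + (-5)² - (-5)^(3/2)))*(-288) = -30*(-3 + 25 - (-5)*I*√5)*(-288) = -30*(-3 + 25 + 5*I*√5)*(-288) = -30*(22 + 5*I*√5)*(-288) = (-660 - 150*I*√5)*(-288) = 190080 + 43200*I*√5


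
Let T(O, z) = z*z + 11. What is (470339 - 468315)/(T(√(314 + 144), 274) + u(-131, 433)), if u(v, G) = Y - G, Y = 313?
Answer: 2024/74967 ≈ 0.026999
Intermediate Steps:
u(v, G) = 313 - G
T(O, z) = 11 + z² (T(O, z) = z² + 11 = 11 + z²)
(470339 - 468315)/(T(√(314 + 144), 274) + u(-131, 433)) = (470339 - 468315)/((11 + 274²) + (313 - 1*433)) = 2024/((11 + 75076) + (313 - 433)) = 2024/(75087 - 120) = 2024/74967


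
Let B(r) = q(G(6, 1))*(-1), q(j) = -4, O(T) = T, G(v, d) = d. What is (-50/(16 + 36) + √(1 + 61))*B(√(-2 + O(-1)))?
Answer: -50/13 + 4*√62 ≈ 27.650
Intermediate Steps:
B(r) = 4 (B(r) = -4*(-1) = 4)
(-50/(16 + 36) + √(1 + 61))*B(√(-2 + O(-1))) = (-50/(16 + 36) + √(1 + 61))*4 = (-50/52 + √62)*4 = (-50*1/52 + √62)*4 = (-25/26 + √62)*4 = -50/13 + 4*√62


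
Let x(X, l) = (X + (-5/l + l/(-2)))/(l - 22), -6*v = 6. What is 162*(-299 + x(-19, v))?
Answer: -1111887/23 ≈ -48343.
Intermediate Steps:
v = -1 (v = -⅙*6 = -1)
x(X, l) = (X - 5/l - l/2)/(-22 + l) (x(X, l) = (X + (-5/l + l*(-½)))/(-22 + l) = (X + (-5/l - l/2))/(-22 + l) = (X - 5/l - l/2)/(-22 + l))
162*(-299 + x(-19, v)) = 162*(-299 + (-5 - ½*(-1)² - 19*(-1))/((-1)*(-22 - 1))) = 162*(-299 - 1*(-5 - ½*1 + 19)/(-23)) = 162*(-299 - 1*(-1/23)*(-5 - ½ + 19)) = 162*(-299 - 1*(-1/23)*27/2) = 162*(-299 + 27/46) = 162*(-13727/46) = -1111887/23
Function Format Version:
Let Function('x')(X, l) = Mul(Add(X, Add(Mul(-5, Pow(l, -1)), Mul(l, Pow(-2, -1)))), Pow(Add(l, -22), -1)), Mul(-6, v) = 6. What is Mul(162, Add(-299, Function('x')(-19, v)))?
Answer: Rational(-1111887, 23) ≈ -48343.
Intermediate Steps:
v = -1 (v = Mul(Rational(-1, 6), 6) = -1)
Function('x')(X, l) = Mul(Pow(Add(-22, l), -1), Add(X, Mul(-5, Pow(l, -1)), Mul(Rational(-1, 2), l))) (Function('x')(X, l) = Mul(Add(X, Add(Mul(-5, Pow(l, -1)), Mul(l, Rational(-1, 2)))), Pow(Add(-22, l), -1)) = Mul(Add(X, Add(Mul(-5, Pow(l, -1)), Mul(Rational(-1, 2), l))), Pow(Add(-22, l), -1)) = Mul(Add(X, Mul(-5, Pow(l, -1)), Mul(Rational(-1, 2), l)), Pow(Add(-22, l), -1)) = Mul(Pow(Add(-22, l), -1), Add(X, Mul(-5, Pow(l, -1)), Mul(Rational(-1, 2), l))))
Mul(162, Add(-299, Function('x')(-19, v))) = Mul(162, Add(-299, Mul(Pow(-1, -1), Pow(Add(-22, -1), -1), Add(-5, Mul(Rational(-1, 2), Pow(-1, 2)), Mul(-19, -1))))) = Mul(162, Add(-299, Mul(-1, Pow(-23, -1), Add(-5, Mul(Rational(-1, 2), 1), 19)))) = Mul(162, Add(-299, Mul(-1, Rational(-1, 23), Add(-5, Rational(-1, 2), 19)))) = Mul(162, Add(-299, Mul(-1, Rational(-1, 23), Rational(27, 2)))) = Mul(162, Add(-299, Rational(27, 46))) = Mul(162, Rational(-13727, 46)) = Rational(-1111887, 23)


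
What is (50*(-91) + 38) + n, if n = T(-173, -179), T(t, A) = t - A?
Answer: -4506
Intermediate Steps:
n = 6 (n = -173 - 1*(-179) = -173 + 179 = 6)
(50*(-91) + 38) + n = (50*(-91) + 38) + 6 = (-4550 + 38) + 6 = -4512 + 6 = -4506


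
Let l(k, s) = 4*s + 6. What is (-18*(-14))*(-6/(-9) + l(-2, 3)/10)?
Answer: 3108/5 ≈ 621.60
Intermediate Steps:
l(k, s) = 6 + 4*s
(-18*(-14))*(-6/(-9) + l(-2, 3)/10) = (-18*(-14))*(-6/(-9) + (6 + 4*3)/10) = 252*(-6*(-⅑) + (6 + 12)*(⅒)) = 252*(⅔ + 18*(⅒)) = 252*(⅔ + 9/5) = 252*(37/15) = 3108/5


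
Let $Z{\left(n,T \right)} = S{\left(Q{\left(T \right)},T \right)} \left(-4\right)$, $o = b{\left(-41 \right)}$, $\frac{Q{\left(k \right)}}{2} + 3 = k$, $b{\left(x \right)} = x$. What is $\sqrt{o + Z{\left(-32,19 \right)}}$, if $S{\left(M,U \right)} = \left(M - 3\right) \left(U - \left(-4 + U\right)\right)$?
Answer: $i \sqrt{505} \approx 22.472 i$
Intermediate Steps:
$Q{\left(k \right)} = -6 + 2 k$
$S{\left(M,U \right)} = -12 + 4 M$ ($S{\left(M,U \right)} = \left(-3 + M\right) 4 = -12 + 4 M$)
$o = -41$
$Z{\left(n,T \right)} = 144 - 32 T$ ($Z{\left(n,T \right)} = \left(-12 + 4 \left(-6 + 2 T\right)\right) \left(-4\right) = \left(-12 + \left(-24 + 8 T\right)\right) \left(-4\right) = \left(-36 + 8 T\right) \left(-4\right) = 144 - 32 T$)
$\sqrt{o + Z{\left(-32,19 \right)}} = \sqrt{-41 + \left(144 - 608\right)} = \sqrt{-41 - 464} = \sqrt{-505} = i \sqrt{505}$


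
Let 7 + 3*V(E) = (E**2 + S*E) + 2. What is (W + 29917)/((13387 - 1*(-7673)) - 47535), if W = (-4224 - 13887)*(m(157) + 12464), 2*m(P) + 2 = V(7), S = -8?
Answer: 225651254/26475 ≈ 8523.2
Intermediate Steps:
V(E) = -5/3 - 8*E/3 + E**2/3 (V(E) = -7/3 + ((E**2 - 8*E) + 2)/3 = -7/3 + (2 + E**2 - 8*E)/3 = -7/3 + (2/3 - 8*E/3 + E**2/3) = -5/3 - 8*E/3 + E**2/3)
m(P) = -3 (m(P) = -1 + (-5/3 - 8/3*7 + (1/3)*7**2)/2 = -1 + (-5/3 - 56/3 + (1/3)*49)/2 = -1 + (-5/3 - 56/3 + 49/3)/2 = -1 + (1/2)*(-4) = -1 - 2 = -3)
W = -225681171 (W = (-4224 - 13887)*(-3 + 12464) = -18111*12461 = -225681171)
(W + 29917)/((13387 - 1*(-7673)) - 47535) = (-225681171 + 29917)/((13387 - 1*(-7673)) - 47535) = -225651254/((13387 + 7673) - 47535) = -225651254/(21060 - 47535) = -225651254/(-26475) = -225651254*(-1/26475) = 225651254/26475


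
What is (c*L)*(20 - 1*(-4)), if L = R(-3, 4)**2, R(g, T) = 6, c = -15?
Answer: -12960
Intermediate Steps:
L = 36 (L = 6**2 = 36)
(c*L)*(20 - 1*(-4)) = (-15*36)*(20 - 1*(-4)) = -540*(20 + 4) = -540*24 = -12960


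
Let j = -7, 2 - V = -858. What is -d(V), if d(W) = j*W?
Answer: 6020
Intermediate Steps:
V = 860 (V = 2 - 1*(-858) = 2 + 858 = 860)
d(W) = -7*W
-d(V) = -(-7)*860 = -1*(-6020) = 6020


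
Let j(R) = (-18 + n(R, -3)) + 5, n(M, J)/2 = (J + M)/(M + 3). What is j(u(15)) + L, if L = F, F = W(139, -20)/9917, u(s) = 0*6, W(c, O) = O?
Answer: -148775/9917 ≈ -15.002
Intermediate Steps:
n(M, J) = 2*(J + M)/(3 + M) (n(M, J) = 2*((J + M)/(M + 3)) = 2*((J + M)/(3 + M)) = 2*(J + M)/(3 + M))
u(s) = 0
j(R) = -13 + 2*(-3 + R)/(3 + R) (j(R) = (-18 + 2*(-3 + R)/(3 + R)) + 5 = -13 + 2*(-3 + R)/(3 + R))
F = -20/9917 ≈ -0.0020167
L = -20/9917 ≈ -0.0020167
j(u(15)) + L = (-45 - 11*0)/(3 + 0) - 20/9917 = (-45 + 0)/3 - 20/9917 = (1/3)*(-45) - 20/9917 = -15 - 20/9917 = -148775/9917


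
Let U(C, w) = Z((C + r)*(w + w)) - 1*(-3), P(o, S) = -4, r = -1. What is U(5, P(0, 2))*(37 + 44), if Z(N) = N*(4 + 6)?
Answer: -25677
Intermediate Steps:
Z(N) = 10*N (Z(N) = N*10 = 10*N)
U(C, w) = 3 + 20*w*(-1 + C) (U(C, w) = 10*((C - 1)*(w + w)) - 1*(-3) = 10*((-1 + C)*(2*w)) + 3 = 10*(2*w*(-1 + C)) + 3 = 20*w*(-1 + C) + 3 = 3 + 20*w*(-1 + C))
U(5, P(0, 2))*(37 + 44) = (3 + 20*(-4)*(-1 + 5))*(37 + 44) = (3 + 20*(-4)*4)*81 = (3 - 320)*81 = -317*81 = -25677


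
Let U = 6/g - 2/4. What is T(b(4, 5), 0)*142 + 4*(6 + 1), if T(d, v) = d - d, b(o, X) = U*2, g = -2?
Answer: 28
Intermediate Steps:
U = -7/2 (U = 6/(-2) - 2/4 = 6*(-½) - 2*¼ = -3 - ½ = -7/2 ≈ -3.5000)
b(o, X) = -7 (b(o, X) = -7/2*2 = -7)
T(d, v) = 0
T(b(4, 5), 0)*142 + 4*(6 + 1) = 0*142 + 4*(6 + 1) = 0 + 4*7 = 0 + 28 = 28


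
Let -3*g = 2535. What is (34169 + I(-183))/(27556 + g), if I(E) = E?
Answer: 33986/26711 ≈ 1.2724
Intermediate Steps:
g = -845 (g = -⅓*2535 = -845)
(34169 + I(-183))/(27556 + g) = (34169 - 183)/(27556 - 845) = 33986/26711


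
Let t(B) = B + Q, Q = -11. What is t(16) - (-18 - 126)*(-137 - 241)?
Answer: -54427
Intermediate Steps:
t(B) = -11 + B (t(B) = B - 11 = -11 + B)
t(16) - (-18 - 126)*(-137 - 241) = (-11 + 16) - (-18 - 126)*(-137 - 241) = 5 - (-144)*(-378) = 5 - 1*54432 = 5 - 54432 = -54427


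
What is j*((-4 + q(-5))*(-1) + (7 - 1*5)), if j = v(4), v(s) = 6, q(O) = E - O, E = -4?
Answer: 30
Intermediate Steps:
q(O) = -4 - O
j = 6
j*((-4 + q(-5))*(-1) + (7 - 1*5)) = 6*((-4 + (-4 - 1*(-5)))*(-1) + (7 - 1*5)) = 6*((-4 + (-4 + 5))*(-1) + (7 - 5)) = 6*((-4 + 1)*(-1) + 2) = 6*(-3*(-1) + 2) = 6*(3 + 2) = 6*5 = 30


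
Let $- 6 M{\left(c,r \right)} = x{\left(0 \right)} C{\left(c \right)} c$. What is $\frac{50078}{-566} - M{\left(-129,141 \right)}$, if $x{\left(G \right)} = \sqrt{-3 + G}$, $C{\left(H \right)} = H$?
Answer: $- \frac{25039}{283} + \frac{5547 i \sqrt{3}}{2} \approx -88.477 + 4803.8 i$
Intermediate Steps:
$M{\left(c,r \right)} = - \frac{i \sqrt{3} c^{2}}{6}$ ($M{\left(c,r \right)} = - \frac{\sqrt{-3 + 0} c c}{6} = - \frac{\sqrt{-3} c c}{6} = - \frac{i \sqrt{3} c c}{6} = - \frac{i c \sqrt{3} c}{6} = - \frac{i \sqrt{3} c^{2}}{6}$)
$\frac{50078}{-566} - M{\left(-129,141 \right)} = \frac{50078}{-566} - - \frac{i \sqrt{3} \left(-129\right)^{2}}{6} = 50078 \left(- \frac{1}{566}\right) - \left(- \frac{1}{6}\right) i \sqrt{3} \cdot 16641 = - \frac{25039}{283} - - \frac{5547 i \sqrt{3}}{2} = - \frac{25039}{283} + \frac{5547 i \sqrt{3}}{2}$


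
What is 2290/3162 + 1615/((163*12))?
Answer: 1597645/1030812 ≈ 1.5499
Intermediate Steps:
2290/3162 + 1615/((163*12)) = 2290*(1/3162) + 1615/1956 = 1145/1581 + 1615*(1/1956) = 1145/1581 + 1615/1956 = 1597645/1030812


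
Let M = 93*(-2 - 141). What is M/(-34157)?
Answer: 13299/34157 ≈ 0.38935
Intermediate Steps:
M = -13299 (M = 93*(-143) = -13299)
M/(-34157) = -13299/(-34157) = -13299*(-1/34157) = 13299/34157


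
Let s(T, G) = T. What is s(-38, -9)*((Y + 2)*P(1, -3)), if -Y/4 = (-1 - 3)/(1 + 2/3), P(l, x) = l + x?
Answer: 4408/5 ≈ 881.60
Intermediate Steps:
Y = 48/5 (Y = -4*(-1 - 3)/(1 + 2/3) = -(-16)/(1 + 2*(⅓)) = -(-16)/(1 + ⅔) = -(-16)/5/3 = -(-16)*3/5 = -4*(-12/5) = 48/5 ≈ 9.6000)
s(-38, -9)*((Y + 2)*P(1, -3)) = -38*(48/5 + 2)*(1 - 3) = -2204*(-2)/5 = -38*(-116/5) = 4408/5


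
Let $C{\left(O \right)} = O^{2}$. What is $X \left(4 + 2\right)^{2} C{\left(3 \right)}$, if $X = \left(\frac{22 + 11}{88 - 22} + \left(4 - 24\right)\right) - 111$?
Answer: $-42282$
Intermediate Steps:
$X = - \frac{261}{2}$ ($X = \left(\frac{33}{66} + \left(4 - 24\right)\right) - 111 = \left(33 \cdot \frac{1}{66} - 20\right) - 111 = \left(\frac{1}{2} - 20\right) - 111 = - \frac{39}{2} - 111 = - \frac{261}{2} \approx -130.5$)
$X \left(4 + 2\right)^{2} C{\left(3 \right)} = - \frac{261 \left(4 + 2\right)^{2} \cdot 3^{2}}{2} = - \frac{261 \cdot 6^{2} \cdot 9}{2} = - \frac{261 \cdot 36 \cdot 9}{2} = \left(- \frac{261}{2}\right) 324 = -42282$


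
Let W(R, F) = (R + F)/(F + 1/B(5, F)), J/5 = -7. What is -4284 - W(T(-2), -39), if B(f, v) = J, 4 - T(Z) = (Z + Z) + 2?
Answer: -5853099/1366 ≈ -4284.8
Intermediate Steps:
T(Z) = 2 - 2*Z (T(Z) = 4 - ((Z + Z) + 2) = 4 - (2*Z + 2) = 4 - (2 + 2*Z) = 4 + (-2 - 2*Z) = 2 - 2*Z)
J = -35 (J = 5*(-7) = -35)
B(f, v) = -35
W(R, F) = (F + R)/(-1/35 + F) (W(R, F) = (R + F)/(F + 1/(-35)) = (F + R)/(F - 1/35) = (F + R)/(-1/35 + F))
-4284 - W(T(-2), -39) = -4284 - 35*(-39 + (2 - 2*(-2)))/(-1 + 35*(-39)) = -4284 - 35*(-39 + (2 + 4))/(-1 - 1365) = -4284 - 35*(-39 + 6)/(-1366) = -4284 - 35*(-1)*(-33)/1366 = -4284 - 1*1155/1366 = -4284 - 1155/1366 = -5853099/1366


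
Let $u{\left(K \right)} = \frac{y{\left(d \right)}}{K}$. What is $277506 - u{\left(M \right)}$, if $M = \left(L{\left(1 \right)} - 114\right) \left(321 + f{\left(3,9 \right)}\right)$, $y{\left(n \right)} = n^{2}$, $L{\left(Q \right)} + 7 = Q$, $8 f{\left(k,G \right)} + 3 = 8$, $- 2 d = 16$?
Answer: $\frac{10710344134}{38595} \approx 2.7751 \cdot 10^{5}$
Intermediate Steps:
$d = -8$ ($d = \left(- \frac{1}{2}\right) 16 = -8$)
$f{\left(k,G \right)} = \frac{5}{8}$ ($f{\left(k,G \right)} = - \frac{3}{8} + \frac{1}{8} \cdot 8 = - \frac{3}{8} + 1 = \frac{5}{8}$)
$L{\left(Q \right)} = -7 + Q$
$M = -38595$ ($M = \left(\left(-7 + 1\right) - 114\right) \left(321 + \frac{5}{8}\right) = \left(-6 - 114\right) \frac{2573}{8} = \left(-120\right) \frac{2573}{8} = -38595$)
$u{\left(K \right)} = \frac{64}{K}$ ($u{\left(K \right)} = \frac{\left(-8\right)^{2}}{K} = \frac{64}{K}$)
$277506 - u{\left(M \right)} = 277506 - \frac{64}{-38595} = 277506 - 64 \left(- \frac{1}{38595}\right) = 277506 - - \frac{64}{38595} = 277506 + \frac{64}{38595} = \frac{10710344134}{38595}$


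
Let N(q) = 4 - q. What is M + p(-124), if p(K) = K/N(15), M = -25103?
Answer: -276009/11 ≈ -25092.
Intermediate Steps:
p(K) = -K/11 (p(K) = K/(4 - 1*15) = K/(4 - 15) = K/(-11) = K*(-1/11) = -K/11)
M + p(-124) = -25103 - 1/11*(-124) = -25103 + 124/11 = -276009/11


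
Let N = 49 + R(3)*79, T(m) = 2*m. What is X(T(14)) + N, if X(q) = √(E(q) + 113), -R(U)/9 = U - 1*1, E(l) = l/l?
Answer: -1373 + √114 ≈ -1362.3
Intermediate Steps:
E(l) = 1
R(U) = 9 - 9*U (R(U) = -9*(U - 1*1) = -9*(U - 1) = -9*(-1 + U) = 9 - 9*U)
N = -1373 (N = 49 + (9 - 9*3)*79 = 49 + (9 - 27)*79 = 49 - 18*79 = 49 - 1422 = -1373)
X(q) = √114 (X(q) = √(1 + 113) = √114)
X(T(14)) + N = √114 - 1373 = -1373 + √114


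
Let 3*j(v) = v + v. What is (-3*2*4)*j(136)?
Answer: -2176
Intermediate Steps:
j(v) = 2*v/3 (j(v) = (v + v)/3 = (2*v)/3 = 2*v/3)
(-3*2*4)*j(136) = (-3*2*4)*((⅔)*136) = -6*4*(272/3) = -1*24*(272/3) = -24*272/3 = -2176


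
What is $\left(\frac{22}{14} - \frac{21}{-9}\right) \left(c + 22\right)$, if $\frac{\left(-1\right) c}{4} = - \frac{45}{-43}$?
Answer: $\frac{62812}{903} \approx 69.559$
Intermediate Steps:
$c = - \frac{180}{43}$ ($c = - 4 \left(- \frac{45}{-43}\right) = - 4 \left(\left(-45\right) \left(- \frac{1}{43}\right)\right) = \left(-4\right) \frac{45}{43} = - \frac{180}{43} \approx -4.186$)
$\left(\frac{22}{14} - \frac{21}{-9}\right) \left(c + 22\right) = \left(\frac{22}{14} - \frac{21}{-9}\right) \left(- \frac{180}{43} + 22\right) = \left(22 \cdot \frac{1}{14} - - \frac{7}{3}\right) \frac{766}{43} = \left(\frac{11}{7} + \frac{7}{3}\right) \frac{766}{43} = \frac{82}{21} \cdot \frac{766}{43} = \frac{62812}{903}$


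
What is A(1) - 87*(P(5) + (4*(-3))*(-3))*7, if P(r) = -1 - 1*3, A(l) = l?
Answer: -19487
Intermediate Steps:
P(r) = -4 (P(r) = -1 - 3 = -4)
A(1) - 87*(P(5) + (4*(-3))*(-3))*7 = 1 - 87*(-4 + (4*(-3))*(-3))*7 = 1 - 87*(-4 - 12*(-3))*7 = 1 - 87*(-4 + 36)*7 = 1 - 2784*7 = 1 - 87*224 = 1 - 19488 = -19487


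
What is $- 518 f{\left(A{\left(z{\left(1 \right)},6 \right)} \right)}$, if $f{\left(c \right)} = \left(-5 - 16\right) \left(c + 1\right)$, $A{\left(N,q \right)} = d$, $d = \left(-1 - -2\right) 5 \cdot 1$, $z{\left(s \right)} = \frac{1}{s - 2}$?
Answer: $65268$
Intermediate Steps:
$z{\left(s \right)} = \frac{1}{-2 + s}$
$d = 5$ ($d = \left(-1 + 2\right) 5 \cdot 1 = 1 \cdot 5 \cdot 1 = 5 \cdot 1 = 5$)
$A{\left(N,q \right)} = 5$
$f{\left(c \right)} = -21 - 21 c$ ($f{\left(c \right)} = - 21 \left(1 + c\right) = -21 - 21 c$)
$- 518 f{\left(A{\left(z{\left(1 \right)},6 \right)} \right)} = - 518 \left(-21 - 105\right) = \left(-518\right) \left(-126\right) = 65268$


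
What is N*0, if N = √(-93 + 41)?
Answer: 0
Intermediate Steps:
N = 2*I*√13 (N = √(-52) = 2*I*√13 ≈ 7.2111*I)
N*0 = (2*I*√13)*0 = 0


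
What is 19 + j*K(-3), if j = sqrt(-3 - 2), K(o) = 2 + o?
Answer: 19 - I*sqrt(5) ≈ 19.0 - 2.2361*I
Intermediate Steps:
j = I*sqrt(5) (j = sqrt(-5) = I*sqrt(5) ≈ 2.2361*I)
19 + j*K(-3) = 19 + (I*sqrt(5))*(2 - 3) = 19 + (I*sqrt(5))*(-1) = 19 - I*sqrt(5)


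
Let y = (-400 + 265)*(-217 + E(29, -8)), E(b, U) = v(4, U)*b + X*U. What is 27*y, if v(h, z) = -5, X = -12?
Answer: 969570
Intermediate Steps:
E(b, U) = -12*U - 5*b (E(b, U) = -5*b - 12*U = -12*U - 5*b)
y = 35910 (y = (-400 + 265)*(-217 + (-12*(-8) - 5*29)) = -135*(-217 + (96 - 145)) = -135*(-217 - 49) = -135*(-266) = 35910)
27*y = 27*35910 = 969570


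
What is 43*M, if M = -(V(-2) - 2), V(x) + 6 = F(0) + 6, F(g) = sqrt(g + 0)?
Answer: 86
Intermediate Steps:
F(g) = sqrt(g)
V(x) = 0 (V(x) = -6 + (sqrt(0) + 6) = -6 + (0 + 6) = -6 + 6 = 0)
M = 2 (M = -(0 - 2) = -1*(-2) = 2)
43*M = 43*2 = 86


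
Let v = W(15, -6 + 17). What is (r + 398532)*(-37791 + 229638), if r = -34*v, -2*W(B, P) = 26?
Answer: 76541964978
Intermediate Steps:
W(B, P) = -13 (W(B, P) = -½*26 = -13)
v = -13
r = 442 (r = -(-442) = -34*(-13) = 442)
(r + 398532)*(-37791 + 229638) = (442 + 398532)*(-37791 + 229638) = 398974*191847 = 76541964978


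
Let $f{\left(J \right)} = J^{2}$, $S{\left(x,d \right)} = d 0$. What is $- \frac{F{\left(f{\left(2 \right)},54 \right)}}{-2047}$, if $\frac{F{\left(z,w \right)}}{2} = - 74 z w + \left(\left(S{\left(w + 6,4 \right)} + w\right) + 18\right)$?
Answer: $- \frac{31824}{2047} \approx -15.547$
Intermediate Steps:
$S{\left(x,d \right)} = 0$
$F{\left(z,w \right)} = 36 + 2 w - 148 w z$ ($F{\left(z,w \right)} = 2 \left(- 74 z w + \left(\left(0 + w\right) + 18\right)\right) = 2 \left(- 74 w z + \left(w + 18\right)\right) = 2 \left(- 74 w z + \left(18 + w\right)\right) = 2 \left(18 + w - 74 w z\right) = 36 + 2 w - 148 w z$)
$- \frac{F{\left(f{\left(2 \right)},54 \right)}}{-2047} = - \frac{36 + 2 \cdot 54 - 7992 \cdot 2^{2}}{-2047} = - \frac{\left(36 + 108 - 7992 \cdot 4\right) \left(-1\right)}{2047} = - \frac{\left(36 + 108 - 31968\right) \left(-1\right)}{2047} = - \frac{\left(-31824\right) \left(-1\right)}{2047} = \left(-1\right) \frac{31824}{2047} = - \frac{31824}{2047}$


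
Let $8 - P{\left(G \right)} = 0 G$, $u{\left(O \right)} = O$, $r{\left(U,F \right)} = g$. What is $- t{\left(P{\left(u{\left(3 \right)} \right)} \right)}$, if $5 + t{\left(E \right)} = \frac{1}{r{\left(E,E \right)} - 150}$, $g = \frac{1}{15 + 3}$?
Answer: $\frac{13513}{2699} \approx 5.0067$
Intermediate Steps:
$g = \frac{1}{18} \approx 0.055556$
$r{\left(U,F \right)} = \frac{1}{18}$
$P{\left(G \right)} = 8$ ($P{\left(G \right)} = 8 - 0 G = 8 - 0 = 8 + 0 = 8$)
$t{\left(E \right)} = - \frac{13513}{2699}$ ($t{\left(E \right)} = -5 + \frac{1}{\frac{1}{18} - 150} = -5 + \frac{1}{- \frac{2699}{18}} = -5 - \frac{18}{2699} = - \frac{13513}{2699}$)
$- t{\left(P{\left(u{\left(3 \right)} \right)} \right)} = \left(-1\right) \left(- \frac{13513}{2699}\right) = \frac{13513}{2699}$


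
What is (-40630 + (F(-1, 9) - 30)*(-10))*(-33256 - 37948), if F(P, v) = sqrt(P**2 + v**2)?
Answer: 2871657320 + 712040*sqrt(82) ≈ 2.8781e+9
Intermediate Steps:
(-40630 + (F(-1, 9) - 30)*(-10))*(-33256 - 37948) = (-40630 + (sqrt((-1)**2 + 9**2) - 30)*(-10))*(-33256 - 37948) = (-40630 + (sqrt(1 + 81) - 30)*(-10))*(-71204) = (-40630 + (sqrt(82) - 30)*(-10))*(-71204) = (-40630 + (-30 + sqrt(82))*(-10))*(-71204) = (-40630 + (300 - 10*sqrt(82)))*(-71204) = (-40330 - 10*sqrt(82))*(-71204) = 2871657320 + 712040*sqrt(82)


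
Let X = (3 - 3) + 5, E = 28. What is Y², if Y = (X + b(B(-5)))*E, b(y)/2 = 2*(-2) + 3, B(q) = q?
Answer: 7056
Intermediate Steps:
X = 5 (X = 0 + 5 = 5)
b(y) = -2 (b(y) = 2*(2*(-2) + 3) = 2*(-4 + 3) = 2*(-1) = -2)
Y = 84 (Y = (5 - 2)*28 = 3*28 = 84)
Y² = 84² = 7056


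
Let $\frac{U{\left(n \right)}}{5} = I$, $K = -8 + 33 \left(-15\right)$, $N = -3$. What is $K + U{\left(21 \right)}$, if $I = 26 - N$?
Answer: $-358$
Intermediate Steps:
$K = -503$ ($K = -8 - 495 = -503$)
$I = 29$ ($I = 26 - -3 = 26 + 3 = 29$)
$U{\left(n \right)} = 145$ ($U{\left(n \right)} = 5 \cdot 29 = 145$)
$K + U{\left(21 \right)} = -503 + 145 = -358$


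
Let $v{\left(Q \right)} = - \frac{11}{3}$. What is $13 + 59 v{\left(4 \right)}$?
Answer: $- \frac{610}{3} \approx -203.33$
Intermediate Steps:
$v{\left(Q \right)} = - \frac{11}{3}$ ($v{\left(Q \right)} = \left(-11\right) \frac{1}{3} = - \frac{11}{3}$)
$13 + 59 v{\left(4 \right)} = 13 + 59 \left(- \frac{11}{3}\right) = 13 - \frac{649}{3} = - \frac{610}{3}$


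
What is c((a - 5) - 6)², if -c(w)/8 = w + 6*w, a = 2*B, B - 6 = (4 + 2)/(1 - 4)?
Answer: 28224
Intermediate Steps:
B = 4 (B = 6 + (4 + 2)/(1 - 4) = 6 + 6/(-3) = 6 + 6*(-⅓) = 6 - 2 = 4)
a = 8 (a = 2*4 = 8)
c(w) = -56*w (c(w) = -8*(w + 6*w) = -56*w)
c((a - 5) - 6)² = (-56*((8 - 5) - 6))² = (-56*(3 - 6))² = (-56*(-3))² = 168² = 28224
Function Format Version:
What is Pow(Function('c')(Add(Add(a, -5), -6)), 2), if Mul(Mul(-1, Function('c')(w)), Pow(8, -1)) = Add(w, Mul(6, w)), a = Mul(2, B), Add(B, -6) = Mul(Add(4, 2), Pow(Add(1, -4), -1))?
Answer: 28224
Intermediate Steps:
B = 4 (B = Add(6, Mul(Add(4, 2), Pow(Add(1, -4), -1))) = Add(6, Mul(6, Pow(-3, -1))) = Add(6, Mul(6, Rational(-1, 3))) = Add(6, -2) = 4)
a = 8 (a = Mul(2, 4) = 8)
Function('c')(w) = Mul(-56, w) (Function('c')(w) = Mul(-8, Add(w, Mul(6, w))) = Mul(-8, Mul(7, w)) = Mul(-56, w))
Pow(Function('c')(Add(Add(a, -5), -6)), 2) = Pow(Mul(-56, Add(Add(8, -5), -6)), 2) = Pow(Mul(-56, Add(3, -6)), 2) = Pow(Mul(-56, -3), 2) = Pow(168, 2) = 28224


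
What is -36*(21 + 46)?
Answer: -2412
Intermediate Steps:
-36*(21 + 46) = -36*67 = -2412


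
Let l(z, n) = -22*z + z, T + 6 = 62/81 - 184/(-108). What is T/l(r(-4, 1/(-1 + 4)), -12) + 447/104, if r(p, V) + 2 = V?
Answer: 1237501/294840 ≈ 4.1972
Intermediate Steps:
T = -286/81 (T = -6 + (62/81 - 184/(-108)) = -6 + (62*(1/81) - 184*(-1/108)) = -6 + (62/81 + 46/27) = -6 + 200/81 = -286/81 ≈ -3.5309)
r(p, V) = -2 + V
l(z, n) = -21*z
T/l(r(-4, 1/(-1 + 4)), -12) + 447/104 = -286*(-1/(21*(-2 + 1/(-1 + 4))))/81 + 447/104 = -286*(-1/(21*(-2 + 1/3)))/81 + 447*(1/104) = -286*(-1/(21*(-2 + 1/3)))/81 + 447/104 = -286/(81*((-21*(-5/3)))) + 447/104 = -286/81/35 + 447/104 = -286/81*1/35 + 447/104 = -286/2835 + 447/104 = 1237501/294840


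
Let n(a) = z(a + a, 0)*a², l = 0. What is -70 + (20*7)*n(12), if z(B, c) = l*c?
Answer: -70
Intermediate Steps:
z(B, c) = 0 (z(B, c) = 0*c = 0)
n(a) = 0 (n(a) = 0*a² = 0)
-70 + (20*7)*n(12) = -70 + (20*7)*0 = -70 + 140*0 = -70 + 0 = -70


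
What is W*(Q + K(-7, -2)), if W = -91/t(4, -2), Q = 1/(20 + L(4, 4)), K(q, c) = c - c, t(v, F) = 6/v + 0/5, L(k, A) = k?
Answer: -91/36 ≈ -2.5278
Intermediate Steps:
t(v, F) = 6/v (t(v, F) = 6/v + 0*(1/5) = 6/v + 0 = 6/v)
K(q, c) = 0
Q = 1/24 (Q = 1/(20 + 4) = 1/24 ≈ 0.041667)
W = -182/3 (W = -91/(6/4) = -91/(6*(1/4)) = -91/3/2 = -91*2/3 = -182/3 ≈ -60.667)
W*(Q + K(-7, -2)) = -182*(1/24 + 0)/3 = -182/3*1/24 = -91/36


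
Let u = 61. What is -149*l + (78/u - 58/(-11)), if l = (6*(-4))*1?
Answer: 2403892/671 ≈ 3582.6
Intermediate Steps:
l = -24 (l = -24*1 = -24)
-149*l + (78/u - 58/(-11)) = -149*(-24) + (78/61 - 58/(-11)) = 3576 + (78*(1/61) - 58*(-1/11)) = 3576 + (78/61 + 58/11) = 3576 + 4396/671 = 2403892/671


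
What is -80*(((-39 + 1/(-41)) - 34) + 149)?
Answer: -249200/41 ≈ -6078.0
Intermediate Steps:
-80*(((-39 + 1/(-41)) - 34) + 149) = -80*(((-39 - 1/41) - 34) + 149) = -80*((-1600/41 - 34) + 149) = -80*(-2994/41 + 149) = -80*3115/41 = -249200/41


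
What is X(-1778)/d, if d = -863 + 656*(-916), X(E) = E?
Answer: 1778/601759 ≈ 0.0029547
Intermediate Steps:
d = -601759 (d = -863 - 600896 = -601759)
X(-1778)/d = -1778/(-601759) = -1778*(-1/601759) = 1778/601759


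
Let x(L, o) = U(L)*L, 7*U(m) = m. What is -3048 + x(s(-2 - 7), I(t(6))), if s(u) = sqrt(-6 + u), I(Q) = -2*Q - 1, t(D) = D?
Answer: -21351/7 ≈ -3050.1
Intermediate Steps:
U(m) = m/7
I(Q) = -1 - 2*Q
x(L, o) = L**2/7 (x(L, o) = (L/7)*L = L**2/7)
-3048 + x(s(-2 - 7), I(t(6))) = -3048 + (sqrt(-6 + (-2 - 7)))**2/7 = -3048 + (sqrt(-6 - 9))**2/7 = -3048 + (sqrt(-15))**2/7 = -3048 + (I*sqrt(15))**2/7 = -3048 + (1/7)*(-15) = -3048 - 15/7 = -21351/7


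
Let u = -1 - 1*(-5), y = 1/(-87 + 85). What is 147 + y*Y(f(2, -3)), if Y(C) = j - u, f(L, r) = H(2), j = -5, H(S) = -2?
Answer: 303/2 ≈ 151.50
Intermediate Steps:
y = -½ (y = 1/(-2) = -½ ≈ -0.50000)
u = 4 (u = -1 + 5 = 4)
f(L, r) = -2
Y(C) = -9 (Y(C) = -5 - 1*4 = -5 - 4 = -9)
147 + y*Y(f(2, -3)) = 147 - ½*(-9) = 147 + 9/2 = 303/2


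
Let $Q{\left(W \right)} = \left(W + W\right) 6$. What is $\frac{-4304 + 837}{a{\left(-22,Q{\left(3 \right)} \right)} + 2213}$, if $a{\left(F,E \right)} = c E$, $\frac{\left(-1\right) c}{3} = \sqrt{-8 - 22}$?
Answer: $- \frac{7672471}{5247289} - \frac{374436 i \sqrt{30}}{5247289} \approx -1.4622 - 0.39084 i$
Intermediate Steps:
$Q{\left(W \right)} = 12 W$ ($Q{\left(W \right)} = 2 W 6 = 12 W$)
$c = - 3 i \sqrt{30}$ ($c = - 3 \sqrt{-8 - 22} = - 3 \sqrt{-30} = - 3 i \sqrt{30} \approx - 16.432 i$)
$a{\left(F,E \right)} = - 3 i E \sqrt{30}$ ($a{\left(F,E \right)} = - 3 i \sqrt{30} E = - 3 i E \sqrt{30}$)
$\frac{-4304 + 837}{a{\left(-22,Q{\left(3 \right)} \right)} + 2213} = \frac{-4304 + 837}{- 3 i 12 \cdot 3 \sqrt{30} + 2213} = - \frac{3467}{\left(-3\right) i 36 \sqrt{30} + 2213} = - \frac{3467}{- 108 i \sqrt{30} + 2213} = - \frac{3467}{2213 - 108 i \sqrt{30}}$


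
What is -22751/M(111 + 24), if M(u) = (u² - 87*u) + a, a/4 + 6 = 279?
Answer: -22751/7572 ≈ -3.0046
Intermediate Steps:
a = 1092 (a = -24 + 4*279 = -24 + 1116 = 1092)
M(u) = 1092 + u² - 87*u (M(u) = (u² - 87*u) + 1092 = 1092 + u² - 87*u)
-22751/M(111 + 24) = -22751/(1092 + (111 + 24)² - 87*(111 + 24)) = -22751/(1092 + 135² - 87*135) = -22751/(1092 + 18225 - 11745) = -22751/7572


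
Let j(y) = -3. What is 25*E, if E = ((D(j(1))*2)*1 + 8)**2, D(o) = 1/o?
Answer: 12100/9 ≈ 1344.4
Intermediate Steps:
D(o) = 1/o
E = 484/9 (E = ((2/(-3))*1 + 8)**2 = (-1/3*2*1 + 8)**2 = (-2/3*1 + 8)**2 = (-2/3 + 8)**2 = (22/3)**2 = 484/9 ≈ 53.778)
25*E = 25*(484/9) = 12100/9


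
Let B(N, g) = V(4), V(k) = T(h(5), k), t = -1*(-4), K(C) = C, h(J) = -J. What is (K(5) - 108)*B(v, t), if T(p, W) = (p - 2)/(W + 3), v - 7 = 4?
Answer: 103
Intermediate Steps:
v = 11 (v = 7 + 4 = 11)
t = 4
T(p, W) = (-2 + p)/(3 + W)
V(k) = -7/(3 + k) (V(k) = (-2 - 1*5)/(3 + k) = (-2 - 5)/(3 + k) = -7/(3 + k))
B(N, g) = -1 (B(N, g) = -7/(3 + 4) = -7/7 = -7*1/7 = -1)
(K(5) - 108)*B(v, t) = (5 - 108)*(-1) = -103*(-1) = 103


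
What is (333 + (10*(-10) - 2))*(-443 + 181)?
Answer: -60522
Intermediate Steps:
(333 + (10*(-10) - 2))*(-443 + 181) = (333 + (-100 - 2))*(-262) = (333 - 102)*(-262) = 231*(-262) = -60522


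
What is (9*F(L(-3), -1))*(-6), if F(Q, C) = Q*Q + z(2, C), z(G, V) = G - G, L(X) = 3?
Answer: -486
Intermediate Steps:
z(G, V) = 0
F(Q, C) = Q**2 (F(Q, C) = Q*Q + 0 = Q**2 + 0 = Q**2)
(9*F(L(-3), -1))*(-6) = (9*3**2)*(-6) = (9*9)*(-6) = 81*(-6) = -486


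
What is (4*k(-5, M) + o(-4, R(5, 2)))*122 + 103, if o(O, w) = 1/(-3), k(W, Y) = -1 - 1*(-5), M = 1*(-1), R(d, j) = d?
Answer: 6043/3 ≈ 2014.3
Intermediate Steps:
M = -1
k(W, Y) = 4 (k(W, Y) = -1 + 5 = 4)
o(O, w) = -⅓
(4*k(-5, M) + o(-4, R(5, 2)))*122 + 103 = (4*4 - ⅓)*122 + 103 = (16 - ⅓)*122 + 103 = (47/3)*122 + 103 = 5734/3 + 103 = 6043/3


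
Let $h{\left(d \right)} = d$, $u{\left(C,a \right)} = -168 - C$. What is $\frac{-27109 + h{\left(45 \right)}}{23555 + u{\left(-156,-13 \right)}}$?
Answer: $- \frac{27064}{23543} \approx -1.1496$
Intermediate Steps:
$\frac{-27109 + h{\left(45 \right)}}{23555 + u{\left(-156,-13 \right)}} = \frac{-27109 + 45}{23555 - 12} = - \frac{27064}{23555 + \left(-168 + 156\right)} = - \frac{27064}{23555 - 12} = - \frac{27064}{23543}$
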